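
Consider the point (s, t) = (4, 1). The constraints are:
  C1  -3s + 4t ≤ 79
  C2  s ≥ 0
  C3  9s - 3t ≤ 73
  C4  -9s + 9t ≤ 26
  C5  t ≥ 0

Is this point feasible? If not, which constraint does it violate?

C1: -8 ≤ 79 ✓
C2: 4 ≥ 0 ✓
C3: 33 ≤ 73 ✓
C4: -27 ≤ 26 ✓
C5: 1 ≥ 0 ✓

feasible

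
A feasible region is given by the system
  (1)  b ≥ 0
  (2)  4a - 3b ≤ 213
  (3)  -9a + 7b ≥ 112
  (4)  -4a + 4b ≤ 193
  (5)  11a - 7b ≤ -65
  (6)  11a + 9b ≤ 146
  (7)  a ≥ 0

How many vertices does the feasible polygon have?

Of the 21 pairwise boundary intersections, those satisfying every inequality are:
  (7/79, 1273/79)
  (0, 16)
  (0, 146/9)

3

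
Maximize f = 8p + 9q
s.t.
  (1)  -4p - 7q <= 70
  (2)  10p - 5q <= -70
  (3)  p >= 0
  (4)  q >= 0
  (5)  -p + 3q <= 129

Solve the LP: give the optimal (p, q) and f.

p = 87/5, q = 244/5, maximum f = 2892/5

Feasible corners and f = 8p + 9q:
  (0, 14) → f = 126
  (87/5, 244/5) → f = 2892/5
  (0, 43) → f = 387

At the optimal vertex, 10p - 5q = -70 and -p + 3q = 129.
Solving simultaneously gives p = 87/5, q = 244/5.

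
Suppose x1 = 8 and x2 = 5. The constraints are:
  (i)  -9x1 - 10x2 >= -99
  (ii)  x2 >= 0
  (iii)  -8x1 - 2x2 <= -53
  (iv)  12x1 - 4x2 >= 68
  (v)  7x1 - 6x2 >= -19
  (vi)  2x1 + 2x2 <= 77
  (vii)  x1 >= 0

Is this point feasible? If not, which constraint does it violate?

Constraint (i): -9x1 - 10x2 = -122, which is not ≥ -99. All other constraints are satisfied.

not feasible — violates (i)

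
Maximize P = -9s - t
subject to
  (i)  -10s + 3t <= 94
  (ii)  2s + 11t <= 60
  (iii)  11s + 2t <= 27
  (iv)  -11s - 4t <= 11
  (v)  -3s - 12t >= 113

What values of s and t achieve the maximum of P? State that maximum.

s = 8/3, t = -121/12, maximum P = -167/12

Corner points and P = -9s - t:
  (65/11, -19) → P = -376/11
  (275/63, -662/63) → P = -259/9
  (8/3, -121/12) → P = -167/12

The binding constraints are -11s - 4t = 11 and -3s - 12t = 113.
Solving simultaneously gives s = 8/3, t = -121/12.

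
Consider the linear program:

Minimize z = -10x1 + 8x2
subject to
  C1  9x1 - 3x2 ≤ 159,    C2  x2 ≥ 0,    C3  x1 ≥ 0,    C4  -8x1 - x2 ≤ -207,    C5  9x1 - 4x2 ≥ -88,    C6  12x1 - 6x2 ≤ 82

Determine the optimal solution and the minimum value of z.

x1 = 331/15, x2 = 457/15, minimum z = 346/15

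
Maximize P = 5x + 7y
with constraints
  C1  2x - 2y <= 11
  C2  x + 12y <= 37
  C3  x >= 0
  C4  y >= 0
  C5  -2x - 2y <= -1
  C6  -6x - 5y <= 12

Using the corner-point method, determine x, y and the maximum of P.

x = 103/13, y = 63/26, maximum P = 1471/26

The binding constraints are 2x - 2y = 11 and x + 12y = 37.
Solving simultaneously gives x = 103/13, y = 63/26.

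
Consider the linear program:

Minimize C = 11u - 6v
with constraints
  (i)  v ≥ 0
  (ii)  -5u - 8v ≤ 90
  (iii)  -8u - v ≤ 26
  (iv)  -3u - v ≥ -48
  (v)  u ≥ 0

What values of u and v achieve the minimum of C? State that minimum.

u = 0, v = 48, minimum C = -288

Extreme points and C = 11u - 6v:
  (16, 0) → C = 176
  (0, 0) → C = 0
  (0, 48) → C = -288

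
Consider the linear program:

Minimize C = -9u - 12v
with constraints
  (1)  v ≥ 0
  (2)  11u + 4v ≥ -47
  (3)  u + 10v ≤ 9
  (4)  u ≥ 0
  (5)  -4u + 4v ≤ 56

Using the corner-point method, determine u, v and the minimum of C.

u = 9, v = 0, minimum C = -81

Feasible corners and C = -9u - 12v:
  (9, 0) → C = -81
  (0, 0) → C = 0
  (0, 9/10) → C = -54/5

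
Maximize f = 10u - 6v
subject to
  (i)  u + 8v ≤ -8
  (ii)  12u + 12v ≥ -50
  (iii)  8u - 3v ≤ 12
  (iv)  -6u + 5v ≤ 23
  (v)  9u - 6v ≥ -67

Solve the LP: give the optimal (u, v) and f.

Extreme points and f = 10u - 6v:
  (-76/21, -23/42) → f = -691/21
  (72/67, -76/67) → f = 1176/67
  (-1/22, -136/33) → f = 267/11

u = -1/22, v = -136/33, maximum f = 267/11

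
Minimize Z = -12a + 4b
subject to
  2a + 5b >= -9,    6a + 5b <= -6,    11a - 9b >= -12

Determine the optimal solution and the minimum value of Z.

Feasible corners and Z = -12a + 4b:
  (3/4, -21/10) → Z = -87/5
  (-141/73, -75/73) → Z = 1392/73
  (-114/109, 6/109) → Z = 1392/109

The optimum lies where 2a + 5b = -9 and 6a + 5b = -6.
Solving simultaneously gives a = 3/4, b = -21/10.

a = 3/4, b = -21/10, minimum Z = -87/5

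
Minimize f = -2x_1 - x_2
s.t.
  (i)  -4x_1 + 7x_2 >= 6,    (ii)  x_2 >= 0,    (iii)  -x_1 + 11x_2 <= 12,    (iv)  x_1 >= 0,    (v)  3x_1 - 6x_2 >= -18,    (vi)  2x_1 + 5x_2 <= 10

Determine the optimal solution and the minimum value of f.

Feasible corners and f = -2x_1 - x_2:
  (18/37, 42/37) → f = -78/37
  (0, 6/7) → f = -6/7
  (0, 12/11) → f = -12/11

At the optimal vertex, -4x_1 + 7x_2 = 6 and -x_1 + 11x_2 = 12.
Solving simultaneously gives x_1 = 18/37, x_2 = 42/37.

x_1 = 18/37, x_2 = 42/37, minimum f = -78/37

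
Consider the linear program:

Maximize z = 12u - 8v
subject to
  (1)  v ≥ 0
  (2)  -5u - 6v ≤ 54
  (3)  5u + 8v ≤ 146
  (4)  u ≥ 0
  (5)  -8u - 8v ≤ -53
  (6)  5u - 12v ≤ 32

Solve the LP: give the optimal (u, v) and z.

Corner points and z = 12u - 8v:
  (0, 73/4) → z = -146
  (502/25, 57/10) → z = 4884/25
  (0, 53/8) → z = -53
  (223/34, 9/136) → z = 1329/17

The binding constraints are 5u + 8v = 146 and 5u - 12v = 32.
Solving simultaneously gives u = 502/25, v = 57/10.

u = 502/25, v = 57/10, maximum z = 4884/25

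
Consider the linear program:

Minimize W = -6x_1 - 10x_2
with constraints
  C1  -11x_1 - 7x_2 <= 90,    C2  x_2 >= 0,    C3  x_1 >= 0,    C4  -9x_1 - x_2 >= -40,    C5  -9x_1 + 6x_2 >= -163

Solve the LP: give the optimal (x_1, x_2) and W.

Vertices and W = -6x_1 - 10x_2:
  (0, 0) → W = 0
  (40/9, 0) → W = -80/3
  (0, 40) → W = -400

x_1 = 0, x_2 = 40, minimum W = -400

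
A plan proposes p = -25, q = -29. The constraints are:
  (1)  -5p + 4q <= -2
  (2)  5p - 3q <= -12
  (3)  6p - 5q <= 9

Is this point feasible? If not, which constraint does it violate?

not feasible — violates (1)

Constraint (1): -5p + 4q = 9, which is not ≤ -2. All other constraints are satisfied.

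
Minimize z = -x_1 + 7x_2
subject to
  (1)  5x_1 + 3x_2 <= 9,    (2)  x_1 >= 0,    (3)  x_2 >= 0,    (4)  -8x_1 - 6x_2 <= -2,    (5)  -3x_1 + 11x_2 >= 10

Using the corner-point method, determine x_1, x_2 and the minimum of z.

x_1 = 0, x_2 = 10/11, minimum z = 70/11

Corner points and z = -x_1 + 7x_2:
  (0, 3) → z = 21
  (69/64, 77/64) → z = 235/32
  (0, 10/11) → z = 70/11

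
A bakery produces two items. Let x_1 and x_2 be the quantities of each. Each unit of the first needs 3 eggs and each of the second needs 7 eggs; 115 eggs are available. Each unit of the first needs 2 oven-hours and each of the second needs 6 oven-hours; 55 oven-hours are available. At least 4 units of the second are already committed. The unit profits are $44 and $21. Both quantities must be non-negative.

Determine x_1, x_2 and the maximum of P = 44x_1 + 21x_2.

At the optimal vertex, 2x_1 + 6x_2 = 55 and x_2 = 4.
Solving simultaneously gives x_1 = 31/2, x_2 = 4.

x_1 = 31/2, x_2 = 4, maximum P = 766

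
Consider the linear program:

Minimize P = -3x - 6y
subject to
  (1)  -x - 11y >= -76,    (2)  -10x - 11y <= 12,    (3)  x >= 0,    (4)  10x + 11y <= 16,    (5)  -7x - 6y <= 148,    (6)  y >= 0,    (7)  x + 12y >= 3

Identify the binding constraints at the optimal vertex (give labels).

(3) and (4)

Feasible corners and P = -3x - 6y:
  (0, 16/11) → P = -96/11
  (0, 1/4) → P = -3/2
  (159/109, 14/109) → P = -561/109

The minimum is at (0, 16/11). Substituting into each constraint, equality holds for (3) and (4); the remaining constraints have slack.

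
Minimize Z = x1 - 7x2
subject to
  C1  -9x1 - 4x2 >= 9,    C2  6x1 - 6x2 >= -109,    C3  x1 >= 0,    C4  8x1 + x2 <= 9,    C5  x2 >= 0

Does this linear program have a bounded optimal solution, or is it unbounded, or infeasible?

infeasible

The boundaries -9x1 - 4x2 = 9 and 6x1 - 6x2 = -109 meet at (-245/39, 309/26), but that point violates x1 ≥ 0. Every candidate vertex is excluded by some other constraint, so the feasible region is empty.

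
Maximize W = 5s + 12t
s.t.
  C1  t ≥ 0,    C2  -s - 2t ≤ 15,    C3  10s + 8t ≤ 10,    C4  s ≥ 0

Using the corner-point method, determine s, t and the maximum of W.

Feasible corners and W = 5s + 12t:
  (1, 0) → W = 5
  (0, 0) → W = 0
  (0, 5/4) → W = 15

The optimum lies where 10s + 8t = 10 and s = 0.
Solving simultaneously gives s = 0, t = 5/4.

s = 0, t = 5/4, maximum W = 15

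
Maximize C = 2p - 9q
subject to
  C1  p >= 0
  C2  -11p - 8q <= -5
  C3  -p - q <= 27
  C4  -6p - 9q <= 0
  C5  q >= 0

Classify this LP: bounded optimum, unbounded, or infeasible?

unbounded

From the feasible point (0, 5/8), moving in the direction (1, 0) keeps every constraint satisfied while C increases without bound.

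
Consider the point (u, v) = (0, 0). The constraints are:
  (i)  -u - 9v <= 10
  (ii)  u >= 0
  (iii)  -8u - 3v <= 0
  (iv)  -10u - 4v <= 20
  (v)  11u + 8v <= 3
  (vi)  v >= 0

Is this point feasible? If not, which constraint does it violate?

(i): 0 ≤ 10 ✓
(ii): 0 ≥ 0 ✓
(iii): 0 ≤ 0 ✓
(iv): 0 ≤ 20 ✓
(v): 0 ≤ 3 ✓
(vi): 0 ≥ 0 ✓

feasible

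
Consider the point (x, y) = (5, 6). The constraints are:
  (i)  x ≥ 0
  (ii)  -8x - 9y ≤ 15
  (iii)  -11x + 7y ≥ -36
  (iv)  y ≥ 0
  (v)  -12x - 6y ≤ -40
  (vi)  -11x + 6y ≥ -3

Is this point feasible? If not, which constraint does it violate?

not feasible — violates (vi)

Constraint (vi): -11x + 6y = -19, which is not ≥ -3. All other constraints are satisfied.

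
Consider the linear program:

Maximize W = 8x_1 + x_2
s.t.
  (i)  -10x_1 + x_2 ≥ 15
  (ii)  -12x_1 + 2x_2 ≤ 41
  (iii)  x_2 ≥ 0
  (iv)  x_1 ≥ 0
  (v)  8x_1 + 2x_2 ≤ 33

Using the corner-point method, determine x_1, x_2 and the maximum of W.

Vertices and W = 8x_1 + x_2:
  (0, 15) → W = 15
  (3/28, 225/14) → W = 237/14
  (0, 33/2) → W = 33/2

The optimum lies where -10x_1 + x_2 = 15 and 8x_1 + 2x_2 = 33.
Solving simultaneously gives x_1 = 3/28, x_2 = 225/14.

x_1 = 3/28, x_2 = 225/14, maximum W = 237/14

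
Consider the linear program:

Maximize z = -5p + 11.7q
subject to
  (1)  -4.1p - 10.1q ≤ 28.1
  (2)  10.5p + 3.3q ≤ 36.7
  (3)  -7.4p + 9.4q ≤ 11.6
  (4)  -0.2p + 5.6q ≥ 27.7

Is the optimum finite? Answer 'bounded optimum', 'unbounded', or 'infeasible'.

The boundaries -4.1p - 10.1q = 28.1 and 10.5p + 3.3q = 36.7 meet at (11585/2313, -11138/2313), but that point violates -0.2p + 5.6q ≥ 27.7. Every candidate vertex is excluded by some other constraint, so the feasible region is empty.

infeasible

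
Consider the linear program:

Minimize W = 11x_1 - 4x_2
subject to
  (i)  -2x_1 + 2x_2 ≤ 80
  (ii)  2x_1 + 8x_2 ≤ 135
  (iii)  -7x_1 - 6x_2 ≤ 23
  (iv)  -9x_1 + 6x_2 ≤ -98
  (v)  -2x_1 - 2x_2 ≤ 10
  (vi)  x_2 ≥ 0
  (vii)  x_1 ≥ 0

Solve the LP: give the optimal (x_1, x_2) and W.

x_1 = 98/9, x_2 = 0, minimum W = 1078/9

Corner points and W = 11x_1 - 4x_2:
  (797/42, 1019/84) → W = 2243/14
  (135/2, 0) → W = 1485/2
  (98/9, 0) → W = 1078/9

The binding constraints are -9x_1 + 6x_2 = -98 and x_2 = 0.
Solving simultaneously gives x_1 = 98/9, x_2 = 0.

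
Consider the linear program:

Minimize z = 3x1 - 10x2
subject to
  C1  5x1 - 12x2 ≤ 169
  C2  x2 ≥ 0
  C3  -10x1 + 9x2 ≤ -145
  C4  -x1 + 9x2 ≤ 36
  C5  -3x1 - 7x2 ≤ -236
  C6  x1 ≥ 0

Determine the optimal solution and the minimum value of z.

Vertices and z = 3x1 - 10x2:
  (651/11, 349/33) → z = 2369/33
  (4015/71, 673/71) → z = 5315/71
  (936/17, 172/17) → z = 64

x1 = 936/17, x2 = 172/17, minimum z = 64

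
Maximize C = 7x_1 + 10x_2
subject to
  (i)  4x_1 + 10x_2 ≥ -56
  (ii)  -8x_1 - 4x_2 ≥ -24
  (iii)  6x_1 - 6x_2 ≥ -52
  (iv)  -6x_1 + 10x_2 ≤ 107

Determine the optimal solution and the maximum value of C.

Extreme points and C = 7x_1 + 10x_2:
  (29/4, -17/2) → C = -137/4
  (-214/21, -32/21) → C = -606/7
  (-8/9, 70/9) → C = 644/9

The binding constraints are -8x_1 - 4x_2 = -24 and 6x_1 - 6x_2 = -52.
Solving simultaneously gives x_1 = -8/9, x_2 = 70/9.

x_1 = -8/9, x_2 = 70/9, maximum C = 644/9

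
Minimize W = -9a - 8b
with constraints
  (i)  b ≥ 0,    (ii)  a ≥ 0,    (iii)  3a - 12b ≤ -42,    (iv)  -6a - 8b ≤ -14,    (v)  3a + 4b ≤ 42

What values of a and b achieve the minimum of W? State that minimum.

Corner points and W = -9a - 8b:
  (0, 7/2) → W = -28
  (0, 21/2) → W = -84
  (7, 21/4) → W = -105

a = 7, b = 21/4, minimum W = -105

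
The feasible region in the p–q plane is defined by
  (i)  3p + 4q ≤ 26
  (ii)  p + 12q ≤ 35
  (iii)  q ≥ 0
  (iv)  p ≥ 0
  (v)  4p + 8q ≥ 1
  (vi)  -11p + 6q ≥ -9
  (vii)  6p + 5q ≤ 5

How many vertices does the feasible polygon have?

5

Of the 21 pairwise boundary intersections, those satisfying every inequality are:
  (1/4, 0)
  (9/11, 0)
  (0, 1/8)
  (0, 1)
  (75/91, 1/91)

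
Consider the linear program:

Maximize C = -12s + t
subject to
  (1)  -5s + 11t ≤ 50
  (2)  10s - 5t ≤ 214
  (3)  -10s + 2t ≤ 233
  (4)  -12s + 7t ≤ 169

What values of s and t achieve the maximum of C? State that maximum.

Feasible corners and C = -12s + t:
  (2604/85, 314/17) → C = -29678/85
  (-1509/97, -245/97) → C = 17863/97
  (-531/10, -149) → C = 2441/5
  (-1293/46, -553/23) → C = 7205/23

The optimum lies where 10s - 5t = 214 and -10s + 2t = 233.
Solving simultaneously gives s = -531/10, t = -149.

s = -531/10, t = -149, maximum C = 2441/5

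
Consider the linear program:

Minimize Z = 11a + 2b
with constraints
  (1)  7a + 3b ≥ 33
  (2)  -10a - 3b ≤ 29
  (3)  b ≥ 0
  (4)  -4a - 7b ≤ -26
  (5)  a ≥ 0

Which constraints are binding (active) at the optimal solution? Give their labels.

(1) and (5)

Vertices and Z = 11a + 2b:
  (153/37, 50/37) → Z = 1783/37
  (0, 11) → Z = 22
  (13/2, 0) → Z = 143/2
The feasible region is unbounded (it extends along (0, 1), (1, 0)), but Z strictly increases along every unbounded feasible direction, so there is no improving ray and the minimum is attained at a vertex.

The minimum is at (0, 11). Substituting into each constraint, equality holds for (1) and (5); the remaining constraints have slack.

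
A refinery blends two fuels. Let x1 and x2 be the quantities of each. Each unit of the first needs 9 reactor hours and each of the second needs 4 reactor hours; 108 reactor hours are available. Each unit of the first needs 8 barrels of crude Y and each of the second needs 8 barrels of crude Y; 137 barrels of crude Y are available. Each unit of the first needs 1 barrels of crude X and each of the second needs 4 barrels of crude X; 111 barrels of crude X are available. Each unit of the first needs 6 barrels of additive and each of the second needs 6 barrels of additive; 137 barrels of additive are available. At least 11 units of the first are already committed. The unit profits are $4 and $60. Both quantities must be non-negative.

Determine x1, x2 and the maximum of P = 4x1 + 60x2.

x1 = 11, x2 = 9/4, maximum P = 179

Vertices and P = 4x1 + 60x2:
  (12, 0) → P = 48
  (11, 0) → P = 44
  (11, 9/4) → P = 179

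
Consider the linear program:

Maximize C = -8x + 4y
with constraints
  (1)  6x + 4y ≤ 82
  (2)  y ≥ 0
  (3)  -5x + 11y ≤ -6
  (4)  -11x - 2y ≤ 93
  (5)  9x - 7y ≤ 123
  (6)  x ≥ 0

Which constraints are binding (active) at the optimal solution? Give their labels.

Feasible corners and C = -8x + 4y:
  (41/3, 0) → C = -328/3
  (463/43, 187/43) → C = -2956/43
  (6/5, 0) → C = -48/5

The maximum is at (6/5, 0). Substituting into each constraint, equality holds for (2) and (3); the remaining constraints have slack.

(2) and (3)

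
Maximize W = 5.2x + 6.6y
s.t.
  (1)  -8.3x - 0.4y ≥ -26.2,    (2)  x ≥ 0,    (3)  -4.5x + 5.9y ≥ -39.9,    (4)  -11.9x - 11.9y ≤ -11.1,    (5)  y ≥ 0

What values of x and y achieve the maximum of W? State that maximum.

x = 0, y = 65.5, maximum W = 432.3

Corner points and W = 5.2x + 6.6y:
  (0, 131/2) → W = 4323/10
  (262/83, 0) → W = 6812/415
  (0, 111/119) → W = 3663/595
  (111/119, 0) → W = 2886/595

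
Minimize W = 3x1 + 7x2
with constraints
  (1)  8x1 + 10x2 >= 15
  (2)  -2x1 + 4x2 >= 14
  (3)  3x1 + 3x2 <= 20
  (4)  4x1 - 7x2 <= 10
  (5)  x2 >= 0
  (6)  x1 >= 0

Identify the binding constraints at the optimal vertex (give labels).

(2) and (6)

Extreme points and W = 3x1 + 7x2:
  (19/9, 41/9) → W = 344/9
  (0, 7/2) → W = 49/2
  (0, 20/3) → W = 140/3

The minimum is at (0, 7/2). Substituting into each constraint, equality holds for (2) and (6); the remaining constraints have slack.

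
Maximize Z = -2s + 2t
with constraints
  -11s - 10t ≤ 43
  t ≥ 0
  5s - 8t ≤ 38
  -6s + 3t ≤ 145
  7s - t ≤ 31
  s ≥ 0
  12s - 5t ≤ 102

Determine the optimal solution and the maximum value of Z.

s = 238/15, t = 1201/15, maximum Z = 642/5

The binding constraints are -6s + 3t = 145 and 7s - t = 31.
Solving simultaneously gives s = 238/15, t = 1201/15.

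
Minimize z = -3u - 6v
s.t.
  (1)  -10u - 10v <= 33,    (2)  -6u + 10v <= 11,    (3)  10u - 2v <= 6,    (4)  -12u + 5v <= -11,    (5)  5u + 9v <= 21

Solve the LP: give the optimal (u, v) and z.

u = 4/13, v = -19/13, minimum z = 102/13

Corner points and z = -3u - 6v:
  (-1/20, -13/4) → z = 393/20
  (-11/34, -253/85) → z = 3201/170
  (4/13, -19/13) → z = 102/13

The binding constraints are 10u - 2v = 6 and -12u + 5v = -11.
Solving simultaneously gives u = 4/13, v = -19/13.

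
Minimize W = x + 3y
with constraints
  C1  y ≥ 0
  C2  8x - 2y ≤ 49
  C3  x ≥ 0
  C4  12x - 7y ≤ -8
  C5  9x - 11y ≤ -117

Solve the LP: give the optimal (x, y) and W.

Vertices and W = x + 3y:
  (359/32, 163/8) → W = 2315/32
  (0, 117/11) → W = 351/11
  (731/69, 444/23) → W = 4727/69
The feasible region is unbounded (it extends along (0, 1), (1, 4)), but W strictly increases along every unbounded feasible direction, so there is no improving ray and the minimum is attained at a vertex.

The binding constraints are x = 0 and 9x - 11y = -117.
Solving simultaneously gives x = 0, y = 117/11.

x = 0, y = 117/11, minimum W = 351/11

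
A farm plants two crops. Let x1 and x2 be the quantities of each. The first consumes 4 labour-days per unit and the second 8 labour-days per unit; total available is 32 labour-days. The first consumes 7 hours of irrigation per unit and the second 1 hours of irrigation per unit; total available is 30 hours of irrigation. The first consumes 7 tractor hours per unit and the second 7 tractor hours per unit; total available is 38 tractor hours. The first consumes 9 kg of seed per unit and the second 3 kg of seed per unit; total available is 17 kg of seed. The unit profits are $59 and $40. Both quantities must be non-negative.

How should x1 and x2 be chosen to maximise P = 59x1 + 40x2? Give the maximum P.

x1 = 2/3, x2 = 11/3, maximum P = 186

Feasible corners and P = 59x1 + 40x2:
  (0, 0) → P = 0
  (0, 4) → P = 160
  (17/9, 0) → P = 1003/9
  (2/3, 11/3) → P = 186

At the optimal vertex, 4x1 + 8x2 = 32 and 9x1 + 3x2 = 17.
Solving simultaneously gives x1 = 2/3, x2 = 11/3.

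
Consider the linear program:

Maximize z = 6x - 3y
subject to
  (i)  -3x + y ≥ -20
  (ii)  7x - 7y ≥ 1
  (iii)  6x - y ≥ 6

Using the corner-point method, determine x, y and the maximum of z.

x = -14/3, y = -34, maximum z = 74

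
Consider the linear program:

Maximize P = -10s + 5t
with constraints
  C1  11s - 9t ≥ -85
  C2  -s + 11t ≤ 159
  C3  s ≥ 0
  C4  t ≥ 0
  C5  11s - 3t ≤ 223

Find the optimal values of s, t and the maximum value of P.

s = 0, t = 85/9, maximum P = 425/9

Feasible corners and P = -10s + 5t:
  (31/7, 104/7) → P = 30
  (0, 85/9) → P = 425/9
  (1465/59, 986/59) → P = -9720/59
  (0, 0) → P = 0
  (223/11, 0) → P = -2230/11

The binding constraints are 11s - 9t = -85 and s = 0.
Solving simultaneously gives s = 0, t = 85/9.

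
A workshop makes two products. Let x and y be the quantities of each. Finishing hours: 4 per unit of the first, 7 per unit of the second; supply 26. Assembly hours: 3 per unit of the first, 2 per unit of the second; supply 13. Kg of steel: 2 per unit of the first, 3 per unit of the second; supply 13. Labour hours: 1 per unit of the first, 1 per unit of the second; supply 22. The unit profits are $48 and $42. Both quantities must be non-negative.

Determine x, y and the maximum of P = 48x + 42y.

Vertices and P = 48x + 42y:
  (0, 0) → P = 0
  (0, 26/7) → P = 156
  (13/3, 0) → P = 208
  (3, 2) → P = 228

At the optimal vertex, 4x + 7y = 26 and 3x + 2y = 13.
Solving simultaneously gives x = 3, y = 2.

x = 3, y = 2, maximum P = 228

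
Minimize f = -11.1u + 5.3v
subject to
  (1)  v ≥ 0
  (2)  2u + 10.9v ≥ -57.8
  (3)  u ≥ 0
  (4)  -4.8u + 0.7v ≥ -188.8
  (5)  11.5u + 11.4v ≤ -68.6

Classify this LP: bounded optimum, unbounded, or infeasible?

infeasible

The boundaries v = 0 and 2u + 10.9v = -57.8 meet at (-28.9, 0), but that point violates u ≥ 0. Every candidate vertex is excluded by some other constraint, so the feasible region is empty.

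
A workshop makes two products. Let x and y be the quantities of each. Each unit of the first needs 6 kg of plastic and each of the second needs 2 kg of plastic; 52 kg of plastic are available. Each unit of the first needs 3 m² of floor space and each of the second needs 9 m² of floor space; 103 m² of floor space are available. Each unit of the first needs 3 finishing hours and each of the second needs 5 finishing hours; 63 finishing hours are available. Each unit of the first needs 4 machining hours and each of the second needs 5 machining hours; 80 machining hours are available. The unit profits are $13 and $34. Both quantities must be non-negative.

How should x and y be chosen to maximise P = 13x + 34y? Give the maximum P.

x = 13/3, y = 10, maximum P = 1189/3

Feasible corners and P = 13x + 34y:
  (0, 0) → P = 0
  (0, 103/9) → P = 3502/9
  (26/3, 0) → P = 338/3
  (67/12, 37/4) → P = 4645/12
  (13/3, 10) → P = 1189/3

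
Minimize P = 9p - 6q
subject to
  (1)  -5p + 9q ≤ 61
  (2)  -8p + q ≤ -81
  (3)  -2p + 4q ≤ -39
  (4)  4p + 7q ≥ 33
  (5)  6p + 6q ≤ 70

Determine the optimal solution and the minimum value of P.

p = 27/2, q = -3, minimum P = 279/2

Feasible corners and P = 9p - 6q:
  (27/2, -3) → P = 279/2
  (257/18, -47/18) → P = 865/6
  (146/9, -41/9) → P = 520/3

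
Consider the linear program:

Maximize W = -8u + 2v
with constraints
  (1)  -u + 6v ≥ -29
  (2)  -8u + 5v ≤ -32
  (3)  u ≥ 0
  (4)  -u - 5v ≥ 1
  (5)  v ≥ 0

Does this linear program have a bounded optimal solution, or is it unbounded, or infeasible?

infeasible

The boundaries -u + 6v = -29 and -8u + 5v = -32 meet at (47/43, -200/43), but that point violates v ≥ 0. Every candidate vertex is excluded by some other constraint, so the feasible region is empty.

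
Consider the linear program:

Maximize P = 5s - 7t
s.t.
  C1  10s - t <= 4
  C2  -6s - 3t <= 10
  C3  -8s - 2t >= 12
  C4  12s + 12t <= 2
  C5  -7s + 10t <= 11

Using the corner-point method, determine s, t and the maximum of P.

Extreme points and P = 5s - 7t:
  (-4/3, -2/3) → P = -2
  (-133/81, -4/81) → P = -637/81
  (-71/47, 2/47) → P = -369/47

The optimum lies where -6s - 3t = 10 and -8s - 2t = 12.
Solving simultaneously gives s = -4/3, t = -2/3.

s = -4/3, t = -2/3, maximum P = -2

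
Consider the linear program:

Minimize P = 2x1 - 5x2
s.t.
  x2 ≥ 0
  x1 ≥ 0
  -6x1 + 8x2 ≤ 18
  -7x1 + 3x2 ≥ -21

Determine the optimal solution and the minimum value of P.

x1 = 111/19, x2 = 126/19, minimum P = -408/19

Feasible corners and P = 2x1 - 5x2:
  (0, 0) → P = 0
  (3, 0) → P = 6
  (0, 9/4) → P = -45/4
  (111/19, 126/19) → P = -408/19

The optimum lies where -6x1 + 8x2 = 18 and -7x1 + 3x2 = -21.
Solving simultaneously gives x1 = 111/19, x2 = 126/19.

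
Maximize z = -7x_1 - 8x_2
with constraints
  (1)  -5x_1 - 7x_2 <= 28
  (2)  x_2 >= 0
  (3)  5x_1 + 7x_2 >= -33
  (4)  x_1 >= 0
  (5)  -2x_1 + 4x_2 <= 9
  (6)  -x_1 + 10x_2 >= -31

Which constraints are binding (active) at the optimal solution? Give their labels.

(2) and (4)

Extreme points and z = -7x_1 - 8x_2:
  (0, 0) → z = 0
  (31, 0) → z = -217
  (0, 9/4) → z = -18
The feasible region is unbounded (it extends along (10, 1), (2, 1)), but z strictly decreases along every unbounded feasible direction, so there is no improving ray and the maximum is attained at a vertex.

The maximum is at (0, 0). Substituting into each constraint, equality holds for (2) and (4); the remaining constraints have slack.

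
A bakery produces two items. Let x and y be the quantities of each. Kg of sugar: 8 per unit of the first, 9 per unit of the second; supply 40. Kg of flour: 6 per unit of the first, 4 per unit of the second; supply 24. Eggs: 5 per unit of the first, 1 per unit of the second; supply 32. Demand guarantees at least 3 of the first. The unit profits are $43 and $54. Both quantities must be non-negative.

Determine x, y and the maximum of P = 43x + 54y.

Vertices and P = 43x + 54y:
  (4, 0) → P = 172
  (3, 0) → P = 129
  (3, 3/2) → P = 210

The binding constraints are 6x + 4y = 24 and x = 3.
Solving simultaneously gives x = 3, y = 3/2.

x = 3, y = 3/2, maximum P = 210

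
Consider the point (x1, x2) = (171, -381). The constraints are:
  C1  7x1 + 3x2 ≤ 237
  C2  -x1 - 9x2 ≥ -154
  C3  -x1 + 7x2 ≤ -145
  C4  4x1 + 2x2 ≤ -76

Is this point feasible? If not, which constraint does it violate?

feasible

C1: 54 ≤ 237 ✓
C2: 3258 ≥ -154 ✓
C3: -2838 ≤ -145 ✓
C4: -78 ≤ -76 ✓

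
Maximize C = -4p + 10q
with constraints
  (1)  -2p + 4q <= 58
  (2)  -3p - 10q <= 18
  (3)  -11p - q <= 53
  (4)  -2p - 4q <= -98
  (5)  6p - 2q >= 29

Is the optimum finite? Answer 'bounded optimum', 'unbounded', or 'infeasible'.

From the feasible point (58/5, 203/10), moving in the direction (4, 2) keeps every constraint satisfied while C increases without bound.

unbounded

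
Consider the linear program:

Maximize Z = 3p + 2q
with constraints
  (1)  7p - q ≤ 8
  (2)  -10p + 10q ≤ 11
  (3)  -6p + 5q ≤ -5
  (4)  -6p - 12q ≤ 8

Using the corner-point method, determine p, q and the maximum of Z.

p = 35/29, q = 13/29, maximum Z = 131/29

Feasible corners and Z = 3p + 2q:
  (35/29, 13/29) → Z = 131/29
  (44/45, -52/45) → Z = 28/45
  (10/51, -13/17) → Z = -16/17

The binding constraints are 7p - q = 8 and -6p + 5q = -5.
Solving simultaneously gives p = 35/29, q = 13/29.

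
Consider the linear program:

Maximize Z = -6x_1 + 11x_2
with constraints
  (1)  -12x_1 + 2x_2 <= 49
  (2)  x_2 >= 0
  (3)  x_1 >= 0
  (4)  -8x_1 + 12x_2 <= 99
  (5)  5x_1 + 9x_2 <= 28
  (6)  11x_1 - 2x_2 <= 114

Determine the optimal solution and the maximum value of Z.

x_1 = 0, x_2 = 28/9, maximum Z = 308/9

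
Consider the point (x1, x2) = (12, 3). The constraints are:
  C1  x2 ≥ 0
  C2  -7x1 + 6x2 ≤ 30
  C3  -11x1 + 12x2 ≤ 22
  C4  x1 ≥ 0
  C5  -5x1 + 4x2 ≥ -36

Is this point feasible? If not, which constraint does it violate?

Constraint C5: -5x1 + 4x2 = -48, which is not ≥ -36. All other constraints are satisfied.

not feasible — violates C5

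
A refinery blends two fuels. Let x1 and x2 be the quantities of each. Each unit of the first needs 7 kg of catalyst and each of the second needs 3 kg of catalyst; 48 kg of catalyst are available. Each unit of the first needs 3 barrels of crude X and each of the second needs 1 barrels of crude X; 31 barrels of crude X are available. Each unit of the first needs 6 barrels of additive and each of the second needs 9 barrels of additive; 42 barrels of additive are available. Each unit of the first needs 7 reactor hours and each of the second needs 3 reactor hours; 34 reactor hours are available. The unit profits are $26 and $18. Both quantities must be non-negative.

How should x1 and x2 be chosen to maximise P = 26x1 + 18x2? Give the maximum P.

x1 = 4, x2 = 2, maximum P = 140

The binding constraints are 6x1 + 9x2 = 42 and 7x1 + 3x2 = 34.
Solving simultaneously gives x1 = 4, x2 = 2.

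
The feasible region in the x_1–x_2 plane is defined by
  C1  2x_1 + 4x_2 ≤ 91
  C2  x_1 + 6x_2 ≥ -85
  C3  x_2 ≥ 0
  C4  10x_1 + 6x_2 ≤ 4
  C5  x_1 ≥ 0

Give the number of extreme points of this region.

3

Intersecting each pair of boundary lines and keeping only the points that satisfy every inequality leaves:
  (2/5, 0)
  (0, 0)
  (0, 2/3)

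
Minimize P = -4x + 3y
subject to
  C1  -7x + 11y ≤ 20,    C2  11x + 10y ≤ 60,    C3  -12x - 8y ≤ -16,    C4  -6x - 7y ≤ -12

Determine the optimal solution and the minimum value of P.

x = 300/17, y = -228/17, minimum P = -1884/17

Vertices and P = -4x + 3y:
  (460/191, 640/191) → P = 80/191
  (4/47, 88/47) → P = 248/47
  (300/17, -228/17) → P = -1884/17
  (4/9, 4/3) → P = 20/9

The optimum lies where 11x + 10y = 60 and -6x - 7y = -12.
Solving simultaneously gives x = 300/17, y = -228/17.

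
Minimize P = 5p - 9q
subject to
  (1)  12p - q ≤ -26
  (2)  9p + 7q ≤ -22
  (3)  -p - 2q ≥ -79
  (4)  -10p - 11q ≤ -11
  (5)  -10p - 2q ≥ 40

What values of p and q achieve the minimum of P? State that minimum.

Extreme points and P = 5p - 9q:
  (-597/11, 733/11) → P = -9582/11
  (-11, 11) → P = -154
  (-847/9, 779/9) → P = -11246/9

p = -847/9, q = 779/9, minimum P = -11246/9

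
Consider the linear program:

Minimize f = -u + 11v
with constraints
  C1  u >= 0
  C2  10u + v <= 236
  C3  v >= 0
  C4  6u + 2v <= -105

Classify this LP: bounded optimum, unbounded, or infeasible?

infeasible

The boundaries u = 0 and 10u + v = 236 meet at (0, 236), but that point violates 6u + 2v ≤ -105. Every candidate vertex is excluded by some other constraint, so the feasible region is empty.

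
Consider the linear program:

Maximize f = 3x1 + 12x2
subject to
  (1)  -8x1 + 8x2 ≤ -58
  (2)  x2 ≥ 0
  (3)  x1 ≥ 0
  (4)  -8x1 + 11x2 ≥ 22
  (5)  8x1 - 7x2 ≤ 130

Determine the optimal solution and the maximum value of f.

Feasible corners and f = 3x1 + 12x2:
  (407/12, 80/3) → f = 1687/4
  (317/4, 72) → f = 4407/4
  (99/2, 38) → f = 1209/2

At the optimal vertex, -8x1 + 8x2 = -58 and 8x1 - 7x2 = 130.
Solving simultaneously gives x1 = 317/4, x2 = 72.

x1 = 317/4, x2 = 72, maximum f = 4407/4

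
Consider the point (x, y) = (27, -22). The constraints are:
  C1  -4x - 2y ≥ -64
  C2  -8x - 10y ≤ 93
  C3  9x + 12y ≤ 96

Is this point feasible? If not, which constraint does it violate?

C1: -64 ≥ -64 ✓
C2: 4 ≤ 93 ✓
C3: -21 ≤ 96 ✓

feasible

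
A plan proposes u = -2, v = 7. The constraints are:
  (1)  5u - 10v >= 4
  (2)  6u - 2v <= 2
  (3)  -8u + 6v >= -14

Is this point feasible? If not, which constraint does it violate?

not feasible — violates (1)

Constraint (1): 5u - 10v = -80, which is not ≥ 4. All other constraints are satisfied.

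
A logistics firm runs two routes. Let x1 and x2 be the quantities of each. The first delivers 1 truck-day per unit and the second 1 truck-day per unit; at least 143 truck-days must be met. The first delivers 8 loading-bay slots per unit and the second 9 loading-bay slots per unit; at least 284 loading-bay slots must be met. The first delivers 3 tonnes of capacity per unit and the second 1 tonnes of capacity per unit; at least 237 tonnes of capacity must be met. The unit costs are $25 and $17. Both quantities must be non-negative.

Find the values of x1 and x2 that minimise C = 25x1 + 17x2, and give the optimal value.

Feasible corners and C = 25x1 + 17x2:
  (0, 237) → C = 4029
  (143, 0) → C = 3575
  (47, 96) → C = 2807
The feasible region is unbounded (it extends along (0, 1), (1, 0)), but C strictly increases along every unbounded feasible direction, so there is no improving ray and the minimum is attained at a vertex.

x1 = 47, x2 = 96, minimum C = 2807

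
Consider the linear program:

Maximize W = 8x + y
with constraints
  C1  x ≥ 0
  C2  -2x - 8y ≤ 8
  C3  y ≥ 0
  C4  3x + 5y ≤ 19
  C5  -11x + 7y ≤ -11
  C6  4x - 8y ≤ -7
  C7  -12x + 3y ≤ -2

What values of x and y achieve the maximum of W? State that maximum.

x = 117/44, y = 97/44, maximum W = 1033/44

Extreme points and W = 8x + y:
  (47/19, 44/19) → W = 420/19
  (117/44, 97/44) → W = 1033/44
  (137/60, 121/60) → W = 1217/60

The binding constraints are 3x + 5y = 19 and 4x - 8y = -7.
Solving simultaneously gives x = 117/44, y = 97/44.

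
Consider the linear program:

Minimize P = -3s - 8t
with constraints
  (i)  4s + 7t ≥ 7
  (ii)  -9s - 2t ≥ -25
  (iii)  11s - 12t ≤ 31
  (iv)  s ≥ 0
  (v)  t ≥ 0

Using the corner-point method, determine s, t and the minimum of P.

s = 0, t = 25/2, minimum P = -100

Extreme points and P = -3s - 8t:
  (0, 1) → P = -8
  (7/4, 0) → P = -21/4
  (0, 25/2) → P = -100
  (25/9, 0) → P = -25/3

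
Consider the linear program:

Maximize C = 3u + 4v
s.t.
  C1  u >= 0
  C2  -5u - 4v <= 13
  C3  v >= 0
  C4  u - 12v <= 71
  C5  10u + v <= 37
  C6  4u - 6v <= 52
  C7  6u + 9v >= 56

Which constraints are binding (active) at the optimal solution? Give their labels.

C1 and C5

Corner points and C = 3u + 4v:
  (0, 37) → C = 148
  (0, 56/9) → C = 224/9
  (277/84, 169/42) → C = 2183/84

The maximum is at (0, 37). Substituting into each constraint, equality holds for C1 and C5; the remaining constraints have slack.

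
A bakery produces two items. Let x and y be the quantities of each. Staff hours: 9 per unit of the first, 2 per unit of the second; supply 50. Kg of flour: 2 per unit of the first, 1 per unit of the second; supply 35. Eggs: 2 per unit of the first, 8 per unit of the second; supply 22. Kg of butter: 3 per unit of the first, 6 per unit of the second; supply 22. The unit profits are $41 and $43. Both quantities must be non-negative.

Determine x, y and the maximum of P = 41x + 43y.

x = 16/3, y = 1, maximum P = 785/3

Feasible corners and P = 41x + 43y:
  (0, 0) → P = 0
  (0, 11/4) → P = 473/4
  (50/9, 0) → P = 2050/9
  (16/3, 1) → P = 785/3
  (11/3, 11/6) → P = 1375/6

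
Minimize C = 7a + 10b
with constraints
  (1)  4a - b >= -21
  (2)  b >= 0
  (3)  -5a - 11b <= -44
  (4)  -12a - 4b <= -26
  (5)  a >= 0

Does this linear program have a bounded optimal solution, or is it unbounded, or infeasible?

bounded optimum

Corner points and C = 7a + 10b:
  (0, 21) → C = 210
  (44/5, 0) → C = 308/5
  (55/56, 199/56) → C = 2375/56
  (0, 13/2) → C = 65
The feasible region has finitely many vertices and no improving ray; the minimum is 2375/56 at (55/56, 199/56).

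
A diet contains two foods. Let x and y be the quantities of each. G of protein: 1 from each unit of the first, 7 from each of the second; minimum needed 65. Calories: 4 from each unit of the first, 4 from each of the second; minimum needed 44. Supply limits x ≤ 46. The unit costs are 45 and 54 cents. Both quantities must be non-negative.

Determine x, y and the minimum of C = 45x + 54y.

x = 2, y = 9, minimum C = 576

Feasible corners and C = 45x + 54y:
  (0, 11) → C = 594
  (2, 9) → C = 576
  (46, 19/7) → C = 15516/7
The feasible region is unbounded (it extends along (0, 1)), but C strictly increases along every unbounded feasible direction, so there is no improving ray and the minimum is attained at a vertex.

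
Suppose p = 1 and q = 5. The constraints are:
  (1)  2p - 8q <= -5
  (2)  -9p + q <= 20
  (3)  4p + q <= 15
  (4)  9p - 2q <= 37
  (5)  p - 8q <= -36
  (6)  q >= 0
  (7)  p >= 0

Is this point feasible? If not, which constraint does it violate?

(1): -38 ≤ -5 ✓
(2): -4 ≤ 20 ✓
(3): 9 ≤ 15 ✓
(4): -1 ≤ 37 ✓
(5): -39 ≤ -36 ✓
(6): 5 ≥ 0 ✓
(7): 1 ≥ 0 ✓

feasible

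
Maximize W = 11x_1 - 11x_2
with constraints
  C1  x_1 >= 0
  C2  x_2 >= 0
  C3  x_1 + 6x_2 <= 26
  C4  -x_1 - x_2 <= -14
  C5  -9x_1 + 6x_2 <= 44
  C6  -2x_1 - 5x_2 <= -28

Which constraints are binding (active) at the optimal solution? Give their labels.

Vertices and W = 11x_1 - 11x_2:
  (26, 0) → W = 286
  (14, 0) → W = 154
  (58/5, 12/5) → W = 506/5

The maximum is at (26, 0). Substituting into each constraint, equality holds for C2 and C3; the remaining constraints have slack.

C2 and C3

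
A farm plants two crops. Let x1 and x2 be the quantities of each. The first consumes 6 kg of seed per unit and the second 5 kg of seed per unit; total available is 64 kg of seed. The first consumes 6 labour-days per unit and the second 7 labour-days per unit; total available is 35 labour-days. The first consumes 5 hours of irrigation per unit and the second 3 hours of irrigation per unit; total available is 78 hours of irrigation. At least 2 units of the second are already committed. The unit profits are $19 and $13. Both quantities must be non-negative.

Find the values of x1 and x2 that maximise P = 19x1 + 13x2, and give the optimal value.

x1 = 7/2, x2 = 2, maximum P = 185/2

Corner points and P = 19x1 + 13x2:
  (0, 5) → P = 65
  (0, 2) → P = 26
  (7/2, 2) → P = 185/2

At the optimal vertex, 6x1 + 7x2 = 35 and x2 = 2.
Solving simultaneously gives x1 = 7/2, x2 = 2.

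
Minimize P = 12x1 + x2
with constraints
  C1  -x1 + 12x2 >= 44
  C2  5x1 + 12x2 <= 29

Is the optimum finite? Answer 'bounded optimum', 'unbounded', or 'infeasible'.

From the feasible point (-5/2, 83/24), moving in the direction (-12, -1) keeps every constraint satisfied while P decreases without bound.

unbounded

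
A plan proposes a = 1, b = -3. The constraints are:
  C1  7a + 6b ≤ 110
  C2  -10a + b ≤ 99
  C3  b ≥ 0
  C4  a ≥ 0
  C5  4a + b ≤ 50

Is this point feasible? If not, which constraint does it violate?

Constraint C3: b = -3, which is not ≥ 0. All other constraints are satisfied.

not feasible — violates C3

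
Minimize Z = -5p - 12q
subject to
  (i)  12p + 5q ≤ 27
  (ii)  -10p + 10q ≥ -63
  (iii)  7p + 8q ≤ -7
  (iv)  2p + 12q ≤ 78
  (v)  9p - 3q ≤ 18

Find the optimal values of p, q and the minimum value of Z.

Vertices and Z = -5p - 12q:
  (-3/20, -129/20) → Z = 1563/20
  (-177/17, 140/17) → Z = -795/17
  (41/31, -63/31) → Z = 551/31
The feasible region is unbounded (it extends along (-1, -1), (-6, 1)), but Z strictly increases along every unbounded feasible direction, so there is no improving ray and the minimum is attained at a vertex.

The optimum lies where 7p + 8q = -7 and 2p + 12q = 78.
Solving simultaneously gives p = -177/17, q = 140/17.

p = -177/17, q = 140/17, minimum Z = -795/17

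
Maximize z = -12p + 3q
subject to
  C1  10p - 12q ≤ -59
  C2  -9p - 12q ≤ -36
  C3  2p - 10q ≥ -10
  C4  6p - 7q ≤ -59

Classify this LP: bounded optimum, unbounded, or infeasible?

infeasible

The boundaries 10p - 12q = -59 and 6p - 7q = -59 meet at (-295/2, -118), but that point violates -9p - 12q ≤ -36. Every candidate vertex is excluded by some other constraint, so the feasible region is empty.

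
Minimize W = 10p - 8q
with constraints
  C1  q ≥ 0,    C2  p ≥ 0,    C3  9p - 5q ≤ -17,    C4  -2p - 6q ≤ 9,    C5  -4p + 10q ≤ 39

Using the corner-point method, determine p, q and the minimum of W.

p = 0, q = 39/10, minimum W = -156/5

Corner points and W = 10p - 8q:
  (0, 17/5) → W = -136/5
  (0, 39/10) → W = -156/5
  (5/14, 283/70) → W = -1007/35

At the optimal vertex, p = 0 and -4p + 10q = 39.
Solving simultaneously gives p = 0, q = 39/10.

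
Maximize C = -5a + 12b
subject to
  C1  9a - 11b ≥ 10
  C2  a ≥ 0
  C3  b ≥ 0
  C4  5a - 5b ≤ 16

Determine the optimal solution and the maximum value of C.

Extreme points and C = -5a + 12b:
  (10/9, 0) → C = -50/9
  (63/5, 47/5) → C = 249/5
  (16/5, 0) → C = -16

The binding constraints are 9a - 11b = 10 and 5a - 5b = 16.
Solving simultaneously gives a = 63/5, b = 47/5.

a = 63/5, b = 47/5, maximum C = 249/5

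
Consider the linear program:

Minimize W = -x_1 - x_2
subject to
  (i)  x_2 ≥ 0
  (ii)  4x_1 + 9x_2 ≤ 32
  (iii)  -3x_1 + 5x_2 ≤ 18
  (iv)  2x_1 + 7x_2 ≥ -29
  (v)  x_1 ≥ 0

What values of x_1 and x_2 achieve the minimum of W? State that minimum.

x_1 = 8, x_2 = 0, minimum W = -8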